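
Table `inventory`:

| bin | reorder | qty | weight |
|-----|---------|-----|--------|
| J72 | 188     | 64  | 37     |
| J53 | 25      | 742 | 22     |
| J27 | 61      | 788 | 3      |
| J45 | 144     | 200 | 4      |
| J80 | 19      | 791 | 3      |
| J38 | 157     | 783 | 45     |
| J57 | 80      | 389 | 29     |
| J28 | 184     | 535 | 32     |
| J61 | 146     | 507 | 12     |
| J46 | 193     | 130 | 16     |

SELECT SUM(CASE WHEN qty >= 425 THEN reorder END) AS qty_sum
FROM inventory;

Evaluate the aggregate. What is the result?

592

bin=J72: ✗
bin=J53: ✓ → 25
bin=J27: ✓ → 61
bin=J45: ✗
bin=J80: ✓ → 19
bin=J38: ✓ → 157
bin=J57: ✗
bin=J28: ✓ → 184
bin=J61: ✓ → 146
bin=J46: ✗
qty_sum = 25 + 61 + 19 + 157 + 184 + 146 = 592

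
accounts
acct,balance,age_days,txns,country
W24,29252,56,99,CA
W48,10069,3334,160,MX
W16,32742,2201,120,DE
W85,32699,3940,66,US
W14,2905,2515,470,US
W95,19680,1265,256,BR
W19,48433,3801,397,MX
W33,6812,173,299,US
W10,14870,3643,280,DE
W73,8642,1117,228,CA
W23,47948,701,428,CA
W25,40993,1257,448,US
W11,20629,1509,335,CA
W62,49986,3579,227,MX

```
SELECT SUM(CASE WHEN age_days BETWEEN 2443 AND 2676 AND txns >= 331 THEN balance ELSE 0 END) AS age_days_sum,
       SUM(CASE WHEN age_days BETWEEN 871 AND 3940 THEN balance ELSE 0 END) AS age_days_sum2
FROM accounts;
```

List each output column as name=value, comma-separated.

age_days_sum=2905, age_days_sum2=281648

[age_days_sum: age_days BETWEEN 2443 AND 2676 AND txns >= 331]
acct=W24: ✗
acct=W48: ✗
acct=W16: ✗
acct=W85: ✗
acct=W14: ✓ → 2905
acct=W95: ✗
acct=W19: ✗
acct=W33: ✗
acct=W10: ✗
acct=W73: ✗
acct=W23: ✗
acct=W25: ✗
acct=W11: ✗
acct=W62: ✗
age_days_sum = 2905
—
[age_days_sum2: age_days BETWEEN 871 AND 3940]
acct=W24: ✗
acct=W48: ✓ → 10069
acct=W16: ✓ → 32742
acct=W85: ✓ → 32699
acct=W14: ✓ → 2905
acct=W95: ✓ → 19680
acct=W19: ✓ → 48433
acct=W33: ✗
acct=W10: ✓ → 14870
acct=W73: ✓ → 8642
acct=W23: ✗
acct=W25: ✓ → 40993
acct=W11: ✓ → 20629
acct=W62: ✓ → 49986
age_days_sum2 = 10069 + 32742 + 32699 + 2905 + 19680 + 48433 + 14870 + 8642 + 40993 + 20629 + 49986 = 281648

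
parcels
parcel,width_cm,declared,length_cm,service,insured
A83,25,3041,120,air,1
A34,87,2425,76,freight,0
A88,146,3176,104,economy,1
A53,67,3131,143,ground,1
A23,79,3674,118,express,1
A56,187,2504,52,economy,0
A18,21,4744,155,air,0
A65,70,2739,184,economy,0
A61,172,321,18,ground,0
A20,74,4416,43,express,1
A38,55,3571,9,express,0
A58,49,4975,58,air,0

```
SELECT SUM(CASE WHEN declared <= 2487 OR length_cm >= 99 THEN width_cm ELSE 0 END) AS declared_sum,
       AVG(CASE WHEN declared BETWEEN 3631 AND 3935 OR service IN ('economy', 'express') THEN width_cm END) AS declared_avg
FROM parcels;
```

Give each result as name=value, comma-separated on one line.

declared_sum=667, declared_avg=101.8333333333

[declared_sum: declared <= 2487 OR length_cm >= 99]
parcel=A83: ✓ → 25
parcel=A34: ✓ → 87
parcel=A88: ✓ → 146
parcel=A53: ✓ → 67
parcel=A23: ✓ → 79
parcel=A56: ✗
parcel=A18: ✓ → 21
parcel=A65: ✓ → 70
parcel=A61: ✓ → 172
parcel=A20: ✗
parcel=A38: ✗
parcel=A58: ✗
declared_sum = 25 + 87 + 146 + 67 + 79 + 21 + 70 + 172 = 667
—
[declared_avg: declared BETWEEN 3631 AND 3935 OR service IN ('economy', 'express')]
parcel=A83: ✗
parcel=A34: ✗
parcel=A88: ✓ → 146
parcel=A53: ✗
parcel=A23: ✓ → 79
parcel=A56: ✓ → 187
parcel=A18: ✗
parcel=A65: ✓ → 70
parcel=A61: ✗
parcel=A20: ✓ → 74
parcel=A38: ✓ → 55
parcel=A58: ✗
declared_avg = (146 + 79 + 187 + 70 + 74 + 55) / 6 = 101.8333333333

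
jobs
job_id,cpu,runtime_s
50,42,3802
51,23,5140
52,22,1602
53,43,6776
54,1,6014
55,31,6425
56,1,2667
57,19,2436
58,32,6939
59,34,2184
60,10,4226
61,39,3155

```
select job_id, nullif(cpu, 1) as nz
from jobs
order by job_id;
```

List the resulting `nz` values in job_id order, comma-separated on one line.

job_id=50: cpu=42 vs 1: differ → 42
job_id=51: cpu=23 vs 1: differ → 23
job_id=52: cpu=22 vs 1: differ → 22
job_id=53: cpu=43 vs 1: differ → 43
job_id=54: cpu=1 vs 1: equal → NULL
job_id=55: cpu=31 vs 1: differ → 31
job_id=56: cpu=1 vs 1: equal → NULL
job_id=57: cpu=19 vs 1: differ → 19
job_id=58: cpu=32 vs 1: differ → 32
job_id=59: cpu=34 vs 1: differ → 34
job_id=60: cpu=10 vs 1: differ → 10
job_id=61: cpu=39 vs 1: differ → 39

42, 23, 22, 43, NULL, 31, NULL, 19, 32, 34, 10, 39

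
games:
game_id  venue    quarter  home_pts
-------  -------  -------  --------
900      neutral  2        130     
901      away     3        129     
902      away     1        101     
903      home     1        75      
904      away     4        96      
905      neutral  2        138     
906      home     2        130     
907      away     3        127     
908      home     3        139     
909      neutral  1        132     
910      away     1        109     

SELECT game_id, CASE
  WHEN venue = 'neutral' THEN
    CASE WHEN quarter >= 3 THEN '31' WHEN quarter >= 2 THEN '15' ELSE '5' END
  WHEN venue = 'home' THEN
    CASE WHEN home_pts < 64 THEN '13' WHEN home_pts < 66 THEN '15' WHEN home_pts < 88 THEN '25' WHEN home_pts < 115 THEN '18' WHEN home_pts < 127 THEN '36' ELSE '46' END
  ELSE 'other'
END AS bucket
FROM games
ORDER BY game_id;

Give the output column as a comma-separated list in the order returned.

game_id=900: venue='neutral' → inner[quarter >= 2] → 15
game_id=901: venue='away' → outer ELSE → other
game_id=902: venue='away' → outer ELSE → other
game_id=903: venue='home' → inner[home_pts < 88] → 25
game_id=904: venue='away' → outer ELSE → other
game_id=905: venue='neutral' → inner[quarter >= 2] → 15
game_id=906: venue='home' → inner[ELSE] → 46
game_id=907: venue='away' → outer ELSE → other
game_id=908: venue='home' → inner[ELSE] → 46
game_id=909: venue='neutral' → inner[ELSE] → 5
game_id=910: venue='away' → outer ELSE → other

15, other, other, 25, other, 15, 46, other, 46, 5, other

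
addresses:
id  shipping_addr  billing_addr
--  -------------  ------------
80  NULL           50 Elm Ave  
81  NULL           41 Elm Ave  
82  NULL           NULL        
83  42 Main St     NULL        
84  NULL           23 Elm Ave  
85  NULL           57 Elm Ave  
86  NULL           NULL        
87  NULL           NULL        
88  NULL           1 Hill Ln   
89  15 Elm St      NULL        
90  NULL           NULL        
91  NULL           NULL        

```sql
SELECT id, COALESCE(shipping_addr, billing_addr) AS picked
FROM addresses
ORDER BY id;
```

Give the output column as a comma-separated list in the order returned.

id=80: shipping_addr=NULL, billing_addr=50 Elm Ave → 50 Elm Ave
id=81: shipping_addr=NULL, billing_addr=41 Elm Ave → 41 Elm Ave
id=82: shipping_addr=NULL, billing_addr=NULL (all NULL) → NULL
id=83: shipping_addr=42 Main St → 42 Main St
id=84: shipping_addr=NULL, billing_addr=23 Elm Ave → 23 Elm Ave
id=85: shipping_addr=NULL, billing_addr=57 Elm Ave → 57 Elm Ave
id=86: shipping_addr=NULL, billing_addr=NULL (all NULL) → NULL
id=87: shipping_addr=NULL, billing_addr=NULL (all NULL) → NULL
id=88: shipping_addr=NULL, billing_addr=1 Hill Ln → 1 Hill Ln
id=89: shipping_addr=15 Elm St → 15 Elm St
id=90: shipping_addr=NULL, billing_addr=NULL (all NULL) → NULL
id=91: shipping_addr=NULL, billing_addr=NULL (all NULL) → NULL

50 Elm Ave, 41 Elm Ave, NULL, 42 Main St, 23 Elm Ave, 57 Elm Ave, NULL, NULL, 1 Hill Ln, 15 Elm St, NULL, NULL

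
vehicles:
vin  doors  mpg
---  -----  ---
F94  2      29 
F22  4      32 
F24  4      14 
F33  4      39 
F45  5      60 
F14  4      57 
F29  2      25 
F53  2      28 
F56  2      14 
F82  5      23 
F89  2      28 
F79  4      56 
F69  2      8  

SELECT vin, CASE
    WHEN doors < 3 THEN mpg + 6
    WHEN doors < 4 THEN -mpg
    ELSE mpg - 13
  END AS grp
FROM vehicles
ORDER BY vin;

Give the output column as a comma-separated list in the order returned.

vin=F14: ELSE → 44
vin=F22: ELSE → 19
vin=F24: ELSE → 1
vin=F29: doors < 3 → 31
vin=F33: ELSE → 26
vin=F45: ELSE → 47
vin=F53: doors < 3 → 34
vin=F56: doors < 3 → 20
vin=F69: doors < 3 → 14
vin=F79: ELSE → 43
vin=F82: ELSE → 10
vin=F89: doors < 3 → 34
vin=F94: doors < 3 → 35

44, 19, 1, 31, 26, 47, 34, 20, 14, 43, 10, 34, 35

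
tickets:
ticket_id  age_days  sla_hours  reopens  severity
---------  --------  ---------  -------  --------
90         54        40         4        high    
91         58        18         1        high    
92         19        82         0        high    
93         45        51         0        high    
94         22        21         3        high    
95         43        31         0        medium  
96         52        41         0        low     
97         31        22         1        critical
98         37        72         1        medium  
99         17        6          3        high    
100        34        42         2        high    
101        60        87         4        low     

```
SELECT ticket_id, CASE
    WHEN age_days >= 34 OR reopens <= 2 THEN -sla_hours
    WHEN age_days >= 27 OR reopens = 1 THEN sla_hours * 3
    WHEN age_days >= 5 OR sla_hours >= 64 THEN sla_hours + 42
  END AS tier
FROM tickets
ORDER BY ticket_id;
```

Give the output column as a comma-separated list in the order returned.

ticket_id=90: age_days >= 34 OR reopens <= 2 → -40
ticket_id=91: age_days >= 34 OR reopens <= 2 → -18
ticket_id=92: age_days >= 34 OR reopens <= 2 → -82
ticket_id=93: age_days >= 34 OR reopens <= 2 → -51
ticket_id=94: age_days >= 5 OR sla_hours >= 64 → 63
ticket_id=95: age_days >= 34 OR reopens <= 2 → -31
ticket_id=96: age_days >= 34 OR reopens <= 2 → -41
ticket_id=97: age_days >= 34 OR reopens <= 2 → -22
ticket_id=98: age_days >= 34 OR reopens <= 2 → -72
ticket_id=99: age_days >= 5 OR sla_hours >= 64 → 48
ticket_id=100: age_days >= 34 OR reopens <= 2 → -42
ticket_id=101: age_days >= 34 OR reopens <= 2 → -87

-40, -18, -82, -51, 63, -31, -41, -22, -72, 48, -42, -87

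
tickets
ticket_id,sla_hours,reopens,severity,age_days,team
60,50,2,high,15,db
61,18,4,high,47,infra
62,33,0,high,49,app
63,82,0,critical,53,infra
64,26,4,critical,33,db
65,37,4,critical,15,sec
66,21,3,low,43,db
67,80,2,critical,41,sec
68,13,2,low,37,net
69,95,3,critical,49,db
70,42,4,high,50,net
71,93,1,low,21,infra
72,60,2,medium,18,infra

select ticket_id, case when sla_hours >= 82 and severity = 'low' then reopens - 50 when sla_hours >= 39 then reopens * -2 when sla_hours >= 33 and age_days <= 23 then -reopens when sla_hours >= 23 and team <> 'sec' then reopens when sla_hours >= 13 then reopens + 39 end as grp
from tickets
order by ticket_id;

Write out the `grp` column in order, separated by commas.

-4, 43, 0, 0, 4, -4, 42, -4, 41, -6, -8, -49, -4

ticket_id=60: sla_hours >= 39 → -4
ticket_id=61: sla_hours >= 13 → 43
ticket_id=62: sla_hours >= 23 and team <> 'sec' → 0
ticket_id=63: sla_hours >= 39 → 0
ticket_id=64: sla_hours >= 23 and team <> 'sec' → 4
ticket_id=65: sla_hours >= 33 and age_days <= 23 → -4
ticket_id=66: sla_hours >= 13 → 42
ticket_id=67: sla_hours >= 39 → -4
ticket_id=68: sla_hours >= 13 → 41
ticket_id=69: sla_hours >= 39 → -6
ticket_id=70: sla_hours >= 39 → -8
ticket_id=71: sla_hours >= 82 and severity = 'low' → -49
ticket_id=72: sla_hours >= 39 → -4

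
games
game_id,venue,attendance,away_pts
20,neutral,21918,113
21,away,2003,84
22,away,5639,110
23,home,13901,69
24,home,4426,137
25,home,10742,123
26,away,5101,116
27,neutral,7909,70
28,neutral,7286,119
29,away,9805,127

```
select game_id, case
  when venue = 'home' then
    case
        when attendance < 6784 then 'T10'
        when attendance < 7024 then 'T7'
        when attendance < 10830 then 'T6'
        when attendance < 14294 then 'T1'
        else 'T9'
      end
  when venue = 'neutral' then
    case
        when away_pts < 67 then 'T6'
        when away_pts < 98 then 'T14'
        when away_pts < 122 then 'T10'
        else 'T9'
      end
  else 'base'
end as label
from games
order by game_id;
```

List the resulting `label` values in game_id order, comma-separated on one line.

game_id=20: venue='neutral' → inner[away_pts < 122] → T10
game_id=21: venue='away' → outer ELSE → base
game_id=22: venue='away' → outer ELSE → base
game_id=23: venue='home' → inner[attendance < 14294] → T1
game_id=24: venue='home' → inner[attendance < 6784] → T10
game_id=25: venue='home' → inner[attendance < 10830] → T6
game_id=26: venue='away' → outer ELSE → base
game_id=27: venue='neutral' → inner[away_pts < 98] → T14
game_id=28: venue='neutral' → inner[away_pts < 122] → T10
game_id=29: venue='away' → outer ELSE → base

T10, base, base, T1, T10, T6, base, T14, T10, base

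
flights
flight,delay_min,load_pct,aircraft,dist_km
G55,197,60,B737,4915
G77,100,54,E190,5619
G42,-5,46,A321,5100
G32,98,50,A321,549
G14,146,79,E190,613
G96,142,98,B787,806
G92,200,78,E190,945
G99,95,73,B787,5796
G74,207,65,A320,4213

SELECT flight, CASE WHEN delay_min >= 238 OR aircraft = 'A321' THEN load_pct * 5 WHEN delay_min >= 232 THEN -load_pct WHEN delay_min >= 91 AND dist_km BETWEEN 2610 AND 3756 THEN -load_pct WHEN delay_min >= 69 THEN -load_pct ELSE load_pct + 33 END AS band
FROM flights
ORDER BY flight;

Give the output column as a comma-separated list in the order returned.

-79, 250, 230, -60, -65, -54, -78, -98, -73

flight=G14: delay_min >= 69 → -79
flight=G32: delay_min >= 238 OR aircraft = 'A321' → 250
flight=G42: delay_min >= 238 OR aircraft = 'A321' → 230
flight=G55: delay_min >= 69 → -60
flight=G74: delay_min >= 69 → -65
flight=G77: delay_min >= 69 → -54
flight=G92: delay_min >= 69 → -78
flight=G96: delay_min >= 69 → -98
flight=G99: delay_min >= 69 → -73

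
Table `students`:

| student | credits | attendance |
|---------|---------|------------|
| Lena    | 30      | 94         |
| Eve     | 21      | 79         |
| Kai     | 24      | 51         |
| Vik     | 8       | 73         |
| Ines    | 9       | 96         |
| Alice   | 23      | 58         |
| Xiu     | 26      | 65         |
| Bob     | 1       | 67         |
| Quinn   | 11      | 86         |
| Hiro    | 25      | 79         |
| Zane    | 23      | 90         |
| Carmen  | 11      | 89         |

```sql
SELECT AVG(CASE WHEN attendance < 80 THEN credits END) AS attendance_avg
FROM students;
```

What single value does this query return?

18.2857142857

student=Lena: ✗
student=Eve: ✓ → 21
student=Kai: ✓ → 24
student=Vik: ✓ → 8
student=Ines: ✗
student=Alice: ✓ → 23
student=Xiu: ✓ → 26
student=Bob: ✓ → 1
student=Quinn: ✗
student=Hiro: ✓ → 25
student=Zane: ✗
student=Carmen: ✗
attendance_avg = (21 + 24 + 8 + 23 + 26 + 1 + 25) / 7 = 18.2857142857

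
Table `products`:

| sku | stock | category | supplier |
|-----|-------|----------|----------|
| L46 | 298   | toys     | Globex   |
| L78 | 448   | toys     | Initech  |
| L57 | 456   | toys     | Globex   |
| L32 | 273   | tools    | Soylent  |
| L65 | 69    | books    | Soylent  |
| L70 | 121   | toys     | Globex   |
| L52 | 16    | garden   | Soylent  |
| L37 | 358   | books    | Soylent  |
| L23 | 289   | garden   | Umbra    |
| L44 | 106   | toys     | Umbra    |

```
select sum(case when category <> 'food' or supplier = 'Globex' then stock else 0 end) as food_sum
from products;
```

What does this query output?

2434

sku=L46: ✓ → 298
sku=L78: ✓ → 448
sku=L57: ✓ → 456
sku=L32: ✓ → 273
sku=L65: ✓ → 69
sku=L70: ✓ → 121
sku=L52: ✓ → 16
sku=L37: ✓ → 358
sku=L23: ✓ → 289
sku=L44: ✓ → 106
food_sum = 298 + 448 + 456 + 273 + 69 + 121 + 16 + 358 + 289 + 106 = 2434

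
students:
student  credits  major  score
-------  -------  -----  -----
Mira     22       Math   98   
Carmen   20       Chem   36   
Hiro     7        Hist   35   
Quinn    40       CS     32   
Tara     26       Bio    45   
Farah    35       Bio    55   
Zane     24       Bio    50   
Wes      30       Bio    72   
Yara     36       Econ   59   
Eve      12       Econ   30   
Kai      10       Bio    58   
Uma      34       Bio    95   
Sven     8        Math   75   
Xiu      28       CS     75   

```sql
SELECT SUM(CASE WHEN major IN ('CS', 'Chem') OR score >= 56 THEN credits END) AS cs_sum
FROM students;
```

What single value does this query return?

228

student=Mira: ✓ → 22
student=Carmen: ✓ → 20
student=Hiro: ✗
student=Quinn: ✓ → 40
student=Tara: ✗
student=Farah: ✗
student=Zane: ✗
student=Wes: ✓ → 30
student=Yara: ✓ → 36
student=Eve: ✗
student=Kai: ✓ → 10
student=Uma: ✓ → 34
student=Sven: ✓ → 8
student=Xiu: ✓ → 28
cs_sum = 22 + 20 + 40 + 30 + 36 + 10 + 34 + 8 + 28 = 228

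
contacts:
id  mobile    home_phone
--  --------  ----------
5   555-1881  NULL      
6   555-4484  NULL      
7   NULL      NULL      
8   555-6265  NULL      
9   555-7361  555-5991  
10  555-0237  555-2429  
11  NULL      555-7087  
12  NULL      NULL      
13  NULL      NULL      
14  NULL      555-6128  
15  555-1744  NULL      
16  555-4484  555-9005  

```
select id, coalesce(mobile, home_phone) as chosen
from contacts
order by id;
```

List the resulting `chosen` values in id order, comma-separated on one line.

id=5: mobile=555-1881 → 555-1881
id=6: mobile=555-4484 → 555-4484
id=7: mobile=NULL, home_phone=NULL (all NULL) → NULL
id=8: mobile=555-6265 → 555-6265
id=9: mobile=555-7361 → 555-7361
id=10: mobile=555-0237 → 555-0237
id=11: mobile=NULL, home_phone=555-7087 → 555-7087
id=12: mobile=NULL, home_phone=NULL (all NULL) → NULL
id=13: mobile=NULL, home_phone=NULL (all NULL) → NULL
id=14: mobile=NULL, home_phone=555-6128 → 555-6128
id=15: mobile=555-1744 → 555-1744
id=16: mobile=555-4484 → 555-4484

555-1881, 555-4484, NULL, 555-6265, 555-7361, 555-0237, 555-7087, NULL, NULL, 555-6128, 555-1744, 555-4484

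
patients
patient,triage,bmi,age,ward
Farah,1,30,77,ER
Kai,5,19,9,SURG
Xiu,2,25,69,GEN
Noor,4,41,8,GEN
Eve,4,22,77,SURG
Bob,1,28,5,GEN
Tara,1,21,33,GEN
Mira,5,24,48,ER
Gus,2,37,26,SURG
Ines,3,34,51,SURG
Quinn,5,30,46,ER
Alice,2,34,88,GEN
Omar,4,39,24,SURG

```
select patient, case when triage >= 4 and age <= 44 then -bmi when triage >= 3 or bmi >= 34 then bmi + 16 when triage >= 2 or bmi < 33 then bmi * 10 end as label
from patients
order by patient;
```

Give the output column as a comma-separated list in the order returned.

50, 280, 38, 300, 53, 50, -19, 40, -41, -39, 46, 210, 250

patient=Alice: triage >= 3 or bmi >= 34 → 50
patient=Bob: triage >= 2 or bmi < 33 → 280
patient=Eve: triage >= 3 or bmi >= 34 → 38
patient=Farah: triage >= 2 or bmi < 33 → 300
patient=Gus: triage >= 3 or bmi >= 34 → 53
patient=Ines: triage >= 3 or bmi >= 34 → 50
patient=Kai: triage >= 4 and age <= 44 → -19
patient=Mira: triage >= 3 or bmi >= 34 → 40
patient=Noor: triage >= 4 and age <= 44 → -41
patient=Omar: triage >= 4 and age <= 44 → -39
patient=Quinn: triage >= 3 or bmi >= 34 → 46
patient=Tara: triage >= 2 or bmi < 33 → 210
patient=Xiu: triage >= 2 or bmi < 33 → 250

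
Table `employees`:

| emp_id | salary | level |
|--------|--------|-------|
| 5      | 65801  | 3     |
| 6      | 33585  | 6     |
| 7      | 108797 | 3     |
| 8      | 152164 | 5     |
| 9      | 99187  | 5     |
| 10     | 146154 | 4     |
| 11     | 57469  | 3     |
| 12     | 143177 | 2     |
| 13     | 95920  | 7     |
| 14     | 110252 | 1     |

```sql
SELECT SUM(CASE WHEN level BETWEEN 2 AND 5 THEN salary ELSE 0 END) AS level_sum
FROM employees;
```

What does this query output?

emp_id=5: ✓ → 65801
emp_id=6: ✗
emp_id=7: ✓ → 108797
emp_id=8: ✓ → 152164
emp_id=9: ✓ → 99187
emp_id=10: ✓ → 146154
emp_id=11: ✓ → 57469
emp_id=12: ✓ → 143177
emp_id=13: ✗
emp_id=14: ✗
level_sum = 65801 + 108797 + 152164 + 99187 + 146154 + 57469 + 143177 = 772749

772749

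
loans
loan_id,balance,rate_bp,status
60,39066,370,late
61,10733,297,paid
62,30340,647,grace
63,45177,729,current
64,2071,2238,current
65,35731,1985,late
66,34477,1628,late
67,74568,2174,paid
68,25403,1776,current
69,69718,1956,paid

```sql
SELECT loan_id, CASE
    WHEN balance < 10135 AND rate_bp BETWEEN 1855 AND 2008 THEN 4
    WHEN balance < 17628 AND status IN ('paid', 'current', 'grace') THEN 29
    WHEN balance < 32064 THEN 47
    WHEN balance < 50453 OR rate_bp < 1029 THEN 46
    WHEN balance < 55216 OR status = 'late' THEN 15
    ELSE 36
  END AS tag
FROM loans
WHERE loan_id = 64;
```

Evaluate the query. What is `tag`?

loan_id = 64: balance=2071, rate_bp=2238, status=current.
balance < 10135 AND rate_bp BETWEEN 1855 AND 2008 → false
balance < 17628 AND status IN ('paid', 'current', 'grace') → true → 29

29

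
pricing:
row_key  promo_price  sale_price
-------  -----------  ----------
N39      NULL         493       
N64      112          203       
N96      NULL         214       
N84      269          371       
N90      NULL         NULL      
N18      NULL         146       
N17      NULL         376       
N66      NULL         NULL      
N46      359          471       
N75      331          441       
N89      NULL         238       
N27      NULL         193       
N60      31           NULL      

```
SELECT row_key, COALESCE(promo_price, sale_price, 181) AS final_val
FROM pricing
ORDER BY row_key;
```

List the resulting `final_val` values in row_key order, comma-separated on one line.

376, 146, 193, 493, 359, 31, 112, 181, 331, 269, 238, 181, 214

row_key=N17: promo_price=NULL, sale_price=376 → 376
row_key=N18: promo_price=NULL, sale_price=146 → 146
row_key=N27: promo_price=NULL, sale_price=193 → 193
row_key=N39: promo_price=NULL, sale_price=493 → 493
row_key=N46: promo_price=359 → 359
row_key=N60: promo_price=31 → 31
row_key=N64: promo_price=112 → 112
row_key=N66: promo_price=NULL, sale_price=NULL, → literal 181 → 181
row_key=N75: promo_price=331 → 331
row_key=N84: promo_price=269 → 269
row_key=N89: promo_price=NULL, sale_price=238 → 238
row_key=N90: promo_price=NULL, sale_price=NULL, → literal 181 → 181
row_key=N96: promo_price=NULL, sale_price=214 → 214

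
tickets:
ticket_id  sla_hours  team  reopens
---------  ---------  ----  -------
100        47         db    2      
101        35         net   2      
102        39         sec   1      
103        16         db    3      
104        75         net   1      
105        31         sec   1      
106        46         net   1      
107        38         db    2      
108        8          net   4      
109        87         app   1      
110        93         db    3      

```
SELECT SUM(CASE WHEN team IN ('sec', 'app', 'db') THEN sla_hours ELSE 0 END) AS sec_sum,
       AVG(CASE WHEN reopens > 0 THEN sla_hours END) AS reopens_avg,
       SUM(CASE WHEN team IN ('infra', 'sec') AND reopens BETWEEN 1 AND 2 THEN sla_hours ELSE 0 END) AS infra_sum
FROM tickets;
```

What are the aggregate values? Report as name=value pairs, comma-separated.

sec_sum=351, reopens_avg=46.8181818182, infra_sum=70

[sec_sum: team IN ('sec', 'app', 'db')]
ticket_id=100: ✓ → 47
ticket_id=101: ✗
ticket_id=102: ✓ → 39
ticket_id=103: ✓ → 16
ticket_id=104: ✗
ticket_id=105: ✓ → 31
ticket_id=106: ✗
ticket_id=107: ✓ → 38
ticket_id=108: ✗
ticket_id=109: ✓ → 87
ticket_id=110: ✓ → 93
sec_sum = 47 + 39 + 16 + 31 + 38 + 87 + 93 = 351
—
[reopens_avg: reopens > 0]
ticket_id=100: ✓ → 47
ticket_id=101: ✓ → 35
ticket_id=102: ✓ → 39
ticket_id=103: ✓ → 16
ticket_id=104: ✓ → 75
ticket_id=105: ✓ → 31
ticket_id=106: ✓ → 46
ticket_id=107: ✓ → 38
ticket_id=108: ✓ → 8
ticket_id=109: ✓ → 87
ticket_id=110: ✓ → 93
reopens_avg = (47 + 35 + 39 + 16 + 75 + 31 + 46 + 38 + 8 + 87 + 93) / 11 = 46.8181818182
—
[infra_sum: team IN ('infra', 'sec') AND reopens BETWEEN 1 AND 2]
ticket_id=100: ✗
ticket_id=101: ✗
ticket_id=102: ✓ → 39
ticket_id=103: ✗
ticket_id=104: ✗
ticket_id=105: ✓ → 31
ticket_id=106: ✗
ticket_id=107: ✗
ticket_id=108: ✗
ticket_id=109: ✗
ticket_id=110: ✗
infra_sum = 39 + 31 = 70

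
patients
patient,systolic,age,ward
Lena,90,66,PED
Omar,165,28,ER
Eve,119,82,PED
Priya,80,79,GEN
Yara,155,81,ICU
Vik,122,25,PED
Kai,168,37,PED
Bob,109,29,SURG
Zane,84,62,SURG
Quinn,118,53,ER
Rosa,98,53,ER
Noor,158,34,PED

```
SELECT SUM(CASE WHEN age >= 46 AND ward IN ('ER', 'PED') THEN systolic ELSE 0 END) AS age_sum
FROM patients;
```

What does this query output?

patient=Lena: ✓ → 90
patient=Omar: ✗
patient=Eve: ✓ → 119
patient=Priya: ✗
patient=Yara: ✗
patient=Vik: ✗
patient=Kai: ✗
patient=Bob: ✗
patient=Zane: ✗
patient=Quinn: ✓ → 118
patient=Rosa: ✓ → 98
patient=Noor: ✗
age_sum = 90 + 119 + 118 + 98 = 425

425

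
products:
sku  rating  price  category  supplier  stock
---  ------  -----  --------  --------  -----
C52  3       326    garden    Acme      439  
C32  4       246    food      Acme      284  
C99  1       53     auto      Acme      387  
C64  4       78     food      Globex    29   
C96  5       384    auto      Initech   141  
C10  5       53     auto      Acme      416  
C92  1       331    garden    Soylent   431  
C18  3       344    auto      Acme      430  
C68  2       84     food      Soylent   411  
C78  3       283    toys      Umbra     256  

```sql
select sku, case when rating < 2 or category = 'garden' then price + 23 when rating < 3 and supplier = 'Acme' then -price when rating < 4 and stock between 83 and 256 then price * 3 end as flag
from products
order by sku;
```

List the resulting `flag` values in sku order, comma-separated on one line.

sku=C10: (no match → NULL) → NULL
sku=C18: (no match → NULL) → NULL
sku=C32: (no match → NULL) → NULL
sku=C52: rating < 2 or category = 'garden' → 349
sku=C64: (no match → NULL) → NULL
sku=C68: (no match → NULL) → NULL
sku=C78: rating < 4 and stock between 83 and 256 → 849
sku=C92: rating < 2 or category = 'garden' → 354
sku=C96: (no match → NULL) → NULL
sku=C99: rating < 2 or category = 'garden' → 76

NULL, NULL, NULL, 349, NULL, NULL, 849, 354, NULL, 76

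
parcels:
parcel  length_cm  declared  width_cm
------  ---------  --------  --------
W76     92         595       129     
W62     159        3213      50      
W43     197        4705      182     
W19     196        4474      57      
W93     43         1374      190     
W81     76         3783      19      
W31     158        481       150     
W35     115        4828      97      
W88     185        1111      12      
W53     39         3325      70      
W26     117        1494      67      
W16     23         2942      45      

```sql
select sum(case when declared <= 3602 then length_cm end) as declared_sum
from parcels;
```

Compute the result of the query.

parcel=W76: ✓ → 92
parcel=W62: ✓ → 159
parcel=W43: ✗
parcel=W19: ✗
parcel=W93: ✓ → 43
parcel=W81: ✗
parcel=W31: ✓ → 158
parcel=W35: ✗
parcel=W88: ✓ → 185
parcel=W53: ✓ → 39
parcel=W26: ✓ → 117
parcel=W16: ✓ → 23
declared_sum = 92 + 159 + 43 + 158 + 185 + 39 + 117 + 23 = 816

816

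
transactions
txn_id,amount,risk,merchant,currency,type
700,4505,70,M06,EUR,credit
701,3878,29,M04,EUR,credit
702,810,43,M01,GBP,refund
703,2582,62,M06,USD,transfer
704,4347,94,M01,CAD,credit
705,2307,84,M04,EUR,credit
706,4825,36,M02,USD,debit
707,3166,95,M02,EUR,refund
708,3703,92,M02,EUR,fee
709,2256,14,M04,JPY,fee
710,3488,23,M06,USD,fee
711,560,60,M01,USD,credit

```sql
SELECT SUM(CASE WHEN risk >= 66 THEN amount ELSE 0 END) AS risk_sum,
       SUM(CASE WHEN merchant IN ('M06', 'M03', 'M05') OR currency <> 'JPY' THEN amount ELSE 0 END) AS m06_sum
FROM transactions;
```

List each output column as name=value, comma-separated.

risk_sum=18028, m06_sum=34171

[risk_sum: risk >= 66]
txn_id=700: ✓ → 4505
txn_id=701: ✗
txn_id=702: ✗
txn_id=703: ✗
txn_id=704: ✓ → 4347
txn_id=705: ✓ → 2307
txn_id=706: ✗
txn_id=707: ✓ → 3166
txn_id=708: ✓ → 3703
txn_id=709: ✗
txn_id=710: ✗
txn_id=711: ✗
risk_sum = 4505 + 4347 + 2307 + 3166 + 3703 = 18028
—
[m06_sum: merchant IN ('M06', 'M03', 'M05') OR currency <> 'JPY']
txn_id=700: ✓ → 4505
txn_id=701: ✓ → 3878
txn_id=702: ✓ → 810
txn_id=703: ✓ → 2582
txn_id=704: ✓ → 4347
txn_id=705: ✓ → 2307
txn_id=706: ✓ → 4825
txn_id=707: ✓ → 3166
txn_id=708: ✓ → 3703
txn_id=709: ✗
txn_id=710: ✓ → 3488
txn_id=711: ✓ → 560
m06_sum = 4505 + 3878 + 810 + 2582 + 4347 + 2307 + 4825 + 3166 + 3703 + 3488 + 560 = 34171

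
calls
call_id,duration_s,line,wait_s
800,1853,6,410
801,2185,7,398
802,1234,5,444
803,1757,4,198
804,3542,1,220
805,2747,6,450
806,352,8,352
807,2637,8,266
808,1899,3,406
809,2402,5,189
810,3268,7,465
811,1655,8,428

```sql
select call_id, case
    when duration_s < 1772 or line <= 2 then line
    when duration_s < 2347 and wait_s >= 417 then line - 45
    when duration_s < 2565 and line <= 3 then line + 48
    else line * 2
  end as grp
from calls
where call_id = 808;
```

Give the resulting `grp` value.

call_id = 808: duration_s=1899, line=3, wait_s=406.
duration_s < 1772 or line <= 2 → false
duration_s < 2347 and wait_s >= 417 → false
duration_s < 2565 and line <= 3 → true → 51

51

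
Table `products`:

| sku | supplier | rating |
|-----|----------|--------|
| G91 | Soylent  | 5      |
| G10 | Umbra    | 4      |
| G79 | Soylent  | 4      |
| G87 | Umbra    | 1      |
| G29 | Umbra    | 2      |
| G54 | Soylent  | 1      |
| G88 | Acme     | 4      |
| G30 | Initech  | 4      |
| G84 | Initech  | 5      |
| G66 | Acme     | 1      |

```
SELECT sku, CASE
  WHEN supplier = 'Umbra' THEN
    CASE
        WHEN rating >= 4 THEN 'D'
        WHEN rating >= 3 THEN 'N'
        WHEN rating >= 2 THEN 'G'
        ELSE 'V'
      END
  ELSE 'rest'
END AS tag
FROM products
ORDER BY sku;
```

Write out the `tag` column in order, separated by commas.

sku=G10: supplier='Umbra' → inner[rating >= 4] → D
sku=G29: supplier='Umbra' → inner[rating >= 2] → G
sku=G30: supplier='Initech' → outer ELSE → rest
sku=G54: supplier='Soylent' → outer ELSE → rest
sku=G66: supplier='Acme' → outer ELSE → rest
sku=G79: supplier='Soylent' → outer ELSE → rest
sku=G84: supplier='Initech' → outer ELSE → rest
sku=G87: supplier='Umbra' → inner[ELSE] → V
sku=G88: supplier='Acme' → outer ELSE → rest
sku=G91: supplier='Soylent' → outer ELSE → rest

D, G, rest, rest, rest, rest, rest, V, rest, rest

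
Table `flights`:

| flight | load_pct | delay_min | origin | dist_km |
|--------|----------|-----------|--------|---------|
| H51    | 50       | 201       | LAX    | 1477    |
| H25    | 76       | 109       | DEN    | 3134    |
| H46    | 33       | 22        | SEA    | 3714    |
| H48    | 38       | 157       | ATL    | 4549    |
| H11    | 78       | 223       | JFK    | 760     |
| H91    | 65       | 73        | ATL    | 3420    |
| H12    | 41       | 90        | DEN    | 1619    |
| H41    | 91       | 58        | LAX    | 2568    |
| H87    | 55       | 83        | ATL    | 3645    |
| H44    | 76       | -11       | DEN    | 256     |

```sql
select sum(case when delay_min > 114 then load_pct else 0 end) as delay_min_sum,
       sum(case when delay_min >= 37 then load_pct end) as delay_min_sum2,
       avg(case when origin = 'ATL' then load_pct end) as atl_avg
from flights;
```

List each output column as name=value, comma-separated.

[delay_min_sum: delay_min > 114]
flight=H51: ✓ → 50
flight=H25: ✗
flight=H46: ✗
flight=H48: ✓ → 38
flight=H11: ✓ → 78
flight=H91: ✗
flight=H12: ✗
flight=H41: ✗
flight=H87: ✗
flight=H44: ✗
delay_min_sum = 50 + 38 + 78 = 166
—
[delay_min_sum2: delay_min >= 37]
flight=H51: ✓ → 50
flight=H25: ✓ → 76
flight=H46: ✗
flight=H48: ✓ → 38
flight=H11: ✓ → 78
flight=H91: ✓ → 65
flight=H12: ✓ → 41
flight=H41: ✓ → 91
flight=H87: ✓ → 55
flight=H44: ✗
delay_min_sum2 = 50 + 76 + 38 + 78 + 65 + 41 + 91 + 55 = 494
—
[atl_avg: origin = 'ATL']
flight=H51: ✗
flight=H25: ✗
flight=H46: ✗
flight=H48: ✓ → 38
flight=H11: ✗
flight=H91: ✓ → 65
flight=H12: ✗
flight=H41: ✗
flight=H87: ✓ → 55
flight=H44: ✗
atl_avg = (38 + 65 + 55) / 3 = 52.6666666667

delay_min_sum=166, delay_min_sum2=494, atl_avg=52.6666666667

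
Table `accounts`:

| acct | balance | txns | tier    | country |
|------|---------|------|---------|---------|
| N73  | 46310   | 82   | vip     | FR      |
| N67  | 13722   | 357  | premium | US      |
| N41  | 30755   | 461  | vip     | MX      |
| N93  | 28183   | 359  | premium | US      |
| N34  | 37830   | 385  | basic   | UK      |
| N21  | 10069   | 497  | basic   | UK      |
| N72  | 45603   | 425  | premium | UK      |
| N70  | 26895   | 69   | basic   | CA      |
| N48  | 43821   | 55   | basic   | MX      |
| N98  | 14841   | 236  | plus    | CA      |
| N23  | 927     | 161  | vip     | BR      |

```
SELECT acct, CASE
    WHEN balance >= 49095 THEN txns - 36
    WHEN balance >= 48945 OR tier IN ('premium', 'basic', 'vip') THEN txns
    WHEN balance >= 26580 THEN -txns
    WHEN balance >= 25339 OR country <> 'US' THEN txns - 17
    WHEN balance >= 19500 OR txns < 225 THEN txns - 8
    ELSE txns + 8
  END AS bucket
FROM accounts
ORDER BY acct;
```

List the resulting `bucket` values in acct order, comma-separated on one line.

acct=N21: balance >= 48945 OR tier IN ('premium', 'basic', 'vip') → 497
acct=N23: balance >= 48945 OR tier IN ('premium', 'basic', 'vip') → 161
acct=N34: balance >= 48945 OR tier IN ('premium', 'basic', 'vip') → 385
acct=N41: balance >= 48945 OR tier IN ('premium', 'basic', 'vip') → 461
acct=N48: balance >= 48945 OR tier IN ('premium', 'basic', 'vip') → 55
acct=N67: balance >= 48945 OR tier IN ('premium', 'basic', 'vip') → 357
acct=N70: balance >= 48945 OR tier IN ('premium', 'basic', 'vip') → 69
acct=N72: balance >= 48945 OR tier IN ('premium', 'basic', 'vip') → 425
acct=N73: balance >= 48945 OR tier IN ('premium', 'basic', 'vip') → 82
acct=N93: balance >= 48945 OR tier IN ('premium', 'basic', 'vip') → 359
acct=N98: balance >= 25339 OR country <> 'US' → 219

497, 161, 385, 461, 55, 357, 69, 425, 82, 359, 219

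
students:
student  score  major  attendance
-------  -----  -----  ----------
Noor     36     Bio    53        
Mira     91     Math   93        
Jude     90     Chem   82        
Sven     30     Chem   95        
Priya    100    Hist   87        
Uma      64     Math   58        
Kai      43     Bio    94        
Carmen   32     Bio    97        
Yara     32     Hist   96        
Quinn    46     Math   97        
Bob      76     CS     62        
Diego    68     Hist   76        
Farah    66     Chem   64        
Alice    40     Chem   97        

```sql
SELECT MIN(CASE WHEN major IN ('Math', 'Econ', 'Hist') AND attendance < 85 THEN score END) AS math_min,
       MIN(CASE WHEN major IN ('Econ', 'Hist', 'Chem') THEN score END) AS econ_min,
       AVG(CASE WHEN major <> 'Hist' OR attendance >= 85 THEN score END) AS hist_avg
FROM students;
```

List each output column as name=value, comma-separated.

math_min=64, econ_min=30, hist_avg=57.3846153846

[math_min: major IN ('Math', 'Econ', 'Hist') AND attendance < 85]
student=Noor: ✗
student=Mira: ✗
student=Jude: ✗
student=Sven: ✗
student=Priya: ✗
student=Uma: ✓ → 64
student=Kai: ✗
student=Carmen: ✗
student=Yara: ✗
student=Quinn: ✗
student=Bob: ✗
student=Diego: ✓ → 68
student=Farah: ✗
student=Alice: ✗
math_min = MIN(64, 68) = 64
—
[econ_min: major IN ('Econ', 'Hist', 'Chem')]
student=Noor: ✗
student=Mira: ✗
student=Jude: ✓ → 90
student=Sven: ✓ → 30
student=Priya: ✓ → 100
student=Uma: ✗
student=Kai: ✗
student=Carmen: ✗
student=Yara: ✓ → 32
student=Quinn: ✗
student=Bob: ✗
student=Diego: ✓ → 68
student=Farah: ✓ → 66
student=Alice: ✓ → 40
econ_min = MIN(90, 30, 100, 32, 68, 66, 40) = 30
—
[hist_avg: major <> 'Hist' OR attendance >= 85]
student=Noor: ✓ → 36
student=Mira: ✓ → 91
student=Jude: ✓ → 90
student=Sven: ✓ → 30
student=Priya: ✓ → 100
student=Uma: ✓ → 64
student=Kai: ✓ → 43
student=Carmen: ✓ → 32
student=Yara: ✓ → 32
student=Quinn: ✓ → 46
student=Bob: ✓ → 76
student=Diego: ✗
student=Farah: ✓ → 66
student=Alice: ✓ → 40
hist_avg = (36 + 91 + 90 + 30 + 100 + 64 + 43 + 32 + 32 + 46 + 76 + 66 + 40) / 13 = 57.3846153846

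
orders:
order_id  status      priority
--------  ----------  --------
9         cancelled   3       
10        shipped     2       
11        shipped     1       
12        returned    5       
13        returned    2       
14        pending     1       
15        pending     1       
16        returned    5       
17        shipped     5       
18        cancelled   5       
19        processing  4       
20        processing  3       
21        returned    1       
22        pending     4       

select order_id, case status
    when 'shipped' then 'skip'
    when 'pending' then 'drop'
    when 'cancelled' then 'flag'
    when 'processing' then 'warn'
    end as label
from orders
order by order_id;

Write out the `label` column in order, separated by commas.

flag, skip, skip, NULL, NULL, drop, drop, NULL, skip, flag, warn, warn, NULL, drop

order_id=9: status='cancelled' → flag
order_id=10: status='shipped' → skip
order_id=11: status='shipped' → skip
order_id=12: (no match → NULL) → NULL
order_id=13: (no match → NULL) → NULL
order_id=14: status='pending' → drop
order_id=15: status='pending' → drop
order_id=16: (no match → NULL) → NULL
order_id=17: status='shipped' → skip
order_id=18: status='cancelled' → flag
order_id=19: status='processing' → warn
order_id=20: status='processing' → warn
order_id=21: (no match → NULL) → NULL
order_id=22: status='pending' → drop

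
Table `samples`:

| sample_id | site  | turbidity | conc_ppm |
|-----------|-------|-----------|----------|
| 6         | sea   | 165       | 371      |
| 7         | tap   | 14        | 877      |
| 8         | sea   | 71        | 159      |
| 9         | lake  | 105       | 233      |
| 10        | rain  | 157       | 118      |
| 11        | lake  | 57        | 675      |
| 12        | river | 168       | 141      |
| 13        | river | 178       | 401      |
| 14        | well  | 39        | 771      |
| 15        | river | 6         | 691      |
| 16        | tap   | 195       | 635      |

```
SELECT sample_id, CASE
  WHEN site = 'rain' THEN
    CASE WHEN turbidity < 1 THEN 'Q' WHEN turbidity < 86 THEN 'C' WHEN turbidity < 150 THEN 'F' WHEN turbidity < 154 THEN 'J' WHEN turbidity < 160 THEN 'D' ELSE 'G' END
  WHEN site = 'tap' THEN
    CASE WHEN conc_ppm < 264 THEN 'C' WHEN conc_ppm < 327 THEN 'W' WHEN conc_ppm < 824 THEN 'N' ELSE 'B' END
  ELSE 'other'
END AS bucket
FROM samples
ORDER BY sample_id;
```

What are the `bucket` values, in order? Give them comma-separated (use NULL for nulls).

other, B, other, other, D, other, other, other, other, other, N

sample_id=6: site='sea' → outer ELSE → other
sample_id=7: site='tap' → inner[ELSE] → B
sample_id=8: site='sea' → outer ELSE → other
sample_id=9: site='lake' → outer ELSE → other
sample_id=10: site='rain' → inner[turbidity < 160] → D
sample_id=11: site='lake' → outer ELSE → other
sample_id=12: site='river' → outer ELSE → other
sample_id=13: site='river' → outer ELSE → other
sample_id=14: site='well' → outer ELSE → other
sample_id=15: site='river' → outer ELSE → other
sample_id=16: site='tap' → inner[conc_ppm < 824] → N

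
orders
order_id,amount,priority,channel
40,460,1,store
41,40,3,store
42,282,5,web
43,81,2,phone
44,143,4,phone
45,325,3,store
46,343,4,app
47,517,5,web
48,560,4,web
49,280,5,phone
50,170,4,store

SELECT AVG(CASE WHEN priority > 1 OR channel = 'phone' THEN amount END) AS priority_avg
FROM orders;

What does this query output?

274.1

order_id=40: ✗
order_id=41: ✓ → 40
order_id=42: ✓ → 282
order_id=43: ✓ → 81
order_id=44: ✓ → 143
order_id=45: ✓ → 325
order_id=46: ✓ → 343
order_id=47: ✓ → 517
order_id=48: ✓ → 560
order_id=49: ✓ → 280
order_id=50: ✓ → 170
priority_avg = (40 + 282 + 81 + 143 + 325 + 343 + 517 + 560 + 280 + 170) / 10 = 274.1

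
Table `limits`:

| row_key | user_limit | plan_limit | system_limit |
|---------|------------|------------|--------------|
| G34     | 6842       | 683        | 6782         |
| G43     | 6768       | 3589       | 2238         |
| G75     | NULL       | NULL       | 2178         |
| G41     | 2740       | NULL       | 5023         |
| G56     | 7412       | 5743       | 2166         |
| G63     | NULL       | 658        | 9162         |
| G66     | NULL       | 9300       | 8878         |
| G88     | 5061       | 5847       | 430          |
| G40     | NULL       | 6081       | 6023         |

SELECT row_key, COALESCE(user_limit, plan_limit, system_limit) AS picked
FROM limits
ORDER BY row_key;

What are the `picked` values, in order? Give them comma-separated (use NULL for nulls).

6842, 6081, 2740, 6768, 7412, 658, 9300, 2178, 5061

row_key=G34: user_limit=6842 → 6842
row_key=G40: user_limit=NULL, plan_limit=6081 → 6081
row_key=G41: user_limit=2740 → 2740
row_key=G43: user_limit=6768 → 6768
row_key=G56: user_limit=7412 → 7412
row_key=G63: user_limit=NULL, plan_limit=658 → 658
row_key=G66: user_limit=NULL, plan_limit=9300 → 9300
row_key=G75: user_limit=NULL, plan_limit=NULL, system_limit=2178 → 2178
row_key=G88: user_limit=5061 → 5061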